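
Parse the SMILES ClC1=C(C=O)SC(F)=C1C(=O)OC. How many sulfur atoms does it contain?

1

Scan the SMILES for S atoms (remember two-letter symbols like Cl and Br are single atoms).
Sulfur count: 1.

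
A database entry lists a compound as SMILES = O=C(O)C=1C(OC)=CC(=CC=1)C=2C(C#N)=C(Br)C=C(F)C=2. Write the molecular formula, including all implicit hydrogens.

Walk through each heavy atom and fill implicit hydrogens from standard valence (C 4, N 3, O 2, S 2, halogen 1):
  atom 1: O, bond orders sum to 2 (valence 2) → 0 H
  atom 2: C, bond orders sum to 4 (valence 4) → 0 H
  atom 3: O, bond orders sum to 1 (valence 2) → 1 H
  atom 4: C, bond orders sum to 4 (valence 4) → 0 H
  atom 5: C, bond orders sum to 4 (valence 4) → 0 H
  atom 6: O, bond orders sum to 2 (valence 2) → 0 H
  atom 7: C, bond orders sum to 1 (valence 4) → 3 H
  atom 8: C, bond orders sum to 3 (valence 4) → 1 H
  atom 9: C, bond orders sum to 4 (valence 4) → 0 H
  atom 10: C, bond orders sum to 3 (valence 4) → 1 H
  atom 11: C, bond orders sum to 3 (valence 4) → 1 H
  atom 12: C, bond orders sum to 4 (valence 4) → 0 H
  atom 13: C, bond orders sum to 4 (valence 4) → 0 H
  atom 14: C, bond orders sum to 4 (valence 4) → 0 H
  atom 15: N, bond orders sum to 3 (valence 3) → 0 H
  atom 16: C, bond orders sum to 4 (valence 4) → 0 H
  atom 17: Br (halogen, monovalent) → 0 H
  atom 18: C, bond orders sum to 3 (valence 4) → 1 H
  atom 19: C, bond orders sum to 4 (valence 4) → 0 H
  atom 20: F (halogen, monovalent) → 0 H
  atom 21: C, bond orders sum to 3 (valence 4) → 1 H
Totals → C:15, H:9, Br:1, F:1, N:1, O:3.

C15H9BrFNO3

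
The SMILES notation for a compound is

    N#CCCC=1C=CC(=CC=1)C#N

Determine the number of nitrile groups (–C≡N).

2

The nitrile motif appears at heavy-atom positions 2, 11 in the SMILES.
Nitrile count: 2.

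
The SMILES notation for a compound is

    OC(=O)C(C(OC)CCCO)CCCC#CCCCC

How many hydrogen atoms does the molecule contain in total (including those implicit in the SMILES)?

Walk through each heavy atom and fill implicit hydrogens from standard valence (C 4, N 3, O 2, S 2, halogen 1):
  atom 1: O, bond orders sum to 1 (valence 2) → 1 H
  atom 2: C, bond orders sum to 4 (valence 4) → 0 H
  atom 3: O, bond orders sum to 2 (valence 2) → 0 H
  atom 4: C, bond orders sum to 3 (valence 4) → 1 H
  atom 5: C, bond orders sum to 3 (valence 4) → 1 H
  atom 6: O, bond orders sum to 2 (valence 2) → 0 H
  atom 7: C, bond orders sum to 1 (valence 4) → 3 H
  atom 8: C, bond orders sum to 2 (valence 4) → 2 H
  atom 9: C, bond orders sum to 2 (valence 4) → 2 H
  atom 10: C, bond orders sum to 2 (valence 4) → 2 H
  atom 11: O, bond orders sum to 1 (valence 2) → 1 H
  atom 12: C, bond orders sum to 2 (valence 4) → 2 H
  atom 13: C, bond orders sum to 2 (valence 4) → 2 H
  atom 14: C, bond orders sum to 2 (valence 4) → 2 H
  atom 15: C, bond orders sum to 4 (valence 4) → 0 H
  atom 16: C, bond orders sum to 4 (valence 4) → 0 H
  atom 17: C, bond orders sum to 2 (valence 4) → 2 H
  atom 18: C, bond orders sum to 2 (valence 4) → 2 H
  atom 19: C, bond orders sum to 2 (valence 4) → 2 H
  atom 20: C, bond orders sum to 1 (valence 4) → 3 H
Total hydrogens: 28.

28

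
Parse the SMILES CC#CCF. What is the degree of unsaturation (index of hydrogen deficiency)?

2

Degree of unsaturation = (number of rings) + (number of π bonds).
Ring closures in the SMILES: 0.
π bonds: 1 triple bond (each 2 DoU) → 2 DoU from unsaturation.
Total DoU = 0 + 2 = 2.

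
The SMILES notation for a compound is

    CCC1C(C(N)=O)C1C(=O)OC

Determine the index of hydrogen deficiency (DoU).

3

Molecular formula: C8H13NO3.
DoU = (2C + 2 + N − H − X) / 2, where X is the halogen count and O/S are ignored.
    = (2·8 + 2 + 1 − 13 − 0) / 2 = 6 / 2 = 3.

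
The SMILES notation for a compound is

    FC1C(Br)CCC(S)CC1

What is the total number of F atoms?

1

Scan the SMILES for F atoms (remember two-letter symbols like Cl and Br are single atoms).
Fluorine count: 1.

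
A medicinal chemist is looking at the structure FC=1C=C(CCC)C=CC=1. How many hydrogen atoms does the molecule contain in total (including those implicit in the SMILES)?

11

Walk through each heavy atom and fill implicit hydrogens from standard valence (C 4, N 3, O 2, S 2, halogen 1):
  atom 1: F (halogen, monovalent) → 0 H
  atom 2: C, bond orders sum to 4 (valence 4) → 0 H
  atom 3: C, bond orders sum to 3 (valence 4) → 1 H
  atom 4: C, bond orders sum to 4 (valence 4) → 0 H
  atom 5: C, bond orders sum to 2 (valence 4) → 2 H
  atom 6: C, bond orders sum to 2 (valence 4) → 2 H
  atom 7: C, bond orders sum to 1 (valence 4) → 3 H
  atom 8: C, bond orders sum to 3 (valence 4) → 1 H
  atom 9: C, bond orders sum to 3 (valence 4) → 1 H
  atom 10: C, bond orders sum to 3 (valence 4) → 1 H
Total hydrogens: 11.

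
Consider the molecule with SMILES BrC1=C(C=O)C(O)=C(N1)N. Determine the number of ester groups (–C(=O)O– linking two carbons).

0

Scan the SMILES for the ester motif — none present.
Groups that are present: 1 aldehyde, 1 hydroxyl, 1 primary amine.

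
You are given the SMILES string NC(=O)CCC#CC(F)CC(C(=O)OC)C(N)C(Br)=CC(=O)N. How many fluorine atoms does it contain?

Scan the SMILES for F atoms (remember two-letter symbols like Cl and Br are single atoms).
Fluorine count: 1.

1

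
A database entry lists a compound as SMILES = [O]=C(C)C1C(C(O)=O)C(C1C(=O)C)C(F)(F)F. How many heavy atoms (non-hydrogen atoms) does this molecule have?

Every atom symbol written in the SMILES (organic subset) is one heavy atom; implicit H are not written.
Heavy atoms by element → C:10, F:3, O:4.
Total: 17.

17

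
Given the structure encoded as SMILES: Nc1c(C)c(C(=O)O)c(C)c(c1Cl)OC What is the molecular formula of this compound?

Walk through each heavy atom and fill implicit hydrogens from standard valence (C 4, N 3, O 2, S 2, halogen 1); for lowercase aromatic atoms, an aromatic c carries 1 H when it has two neighbours and 0 H with three, and aromatic n carries 0 H:
  atom 1: N, bond orders sum to 1 (valence 3) → 2 H
  atom 2: aromatic c, 3 neighbours → 0 H
  atom 3: aromatic c, 3 neighbours → 0 H
  atom 4: C, bond orders sum to 1 (valence 4) → 3 H
  atom 5: aromatic c, 3 neighbours → 0 H
  atom 6: C, bond orders sum to 4 (valence 4) → 0 H
  atom 7: O, bond orders sum to 2 (valence 2) → 0 H
  atom 8: O, bond orders sum to 1 (valence 2) → 1 H
  atom 9: aromatic c, 3 neighbours → 0 H
  atom 10: C, bond orders sum to 1 (valence 4) → 3 H
  atom 11: aromatic c, 3 neighbours → 0 H
  atom 12: aromatic c, 3 neighbours → 0 H
  atom 13: Cl (halogen, monovalent) → 0 H
  atom 14: O, bond orders sum to 2 (valence 2) → 0 H
  atom 15: C, bond orders sum to 1 (valence 4) → 3 H
Totals → C:10, H:12, Cl:1, N:1, O:3.

C10H12ClNO3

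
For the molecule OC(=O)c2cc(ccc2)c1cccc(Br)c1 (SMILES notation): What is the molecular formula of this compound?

Walk through each heavy atom and fill implicit hydrogens from standard valence (C 4, N 3, O 2, S 2, halogen 1); for lowercase aromatic atoms, an aromatic c carries 1 H when it has two neighbours and 0 H with three, and aromatic n carries 0 H:
  atom 1: O, bond orders sum to 1 (valence 2) → 1 H
  atom 2: C, bond orders sum to 4 (valence 4) → 0 H
  atom 3: O, bond orders sum to 2 (valence 2) → 0 H
  atom 4: aromatic c, 3 neighbours → 0 H
  atom 5: aromatic c, 2 neighbours → 1 H
  atom 6: aromatic c, 3 neighbours → 0 H
  atom 7: aromatic c, 2 neighbours → 1 H
  atom 8: aromatic c, 2 neighbours → 1 H
  atom 9: aromatic c, 2 neighbours → 1 H
  atom 10: aromatic c, 3 neighbours → 0 H
  atom 11: aromatic c, 2 neighbours → 1 H
  atom 12: aromatic c, 2 neighbours → 1 H
  atom 13: aromatic c, 2 neighbours → 1 H
  atom 14: aromatic c, 3 neighbours → 0 H
  atom 15: Br (halogen, monovalent) → 0 H
  atom 16: aromatic c, 2 neighbours → 1 H
Totals → C:13, H:9, Br:1, O:2.

C13H9BrO2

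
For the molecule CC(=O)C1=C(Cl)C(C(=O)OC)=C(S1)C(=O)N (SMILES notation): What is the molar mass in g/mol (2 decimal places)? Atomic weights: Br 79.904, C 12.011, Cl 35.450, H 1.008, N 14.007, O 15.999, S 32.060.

First, the molecular formula is C9H8ClNO4S (counting implicit H from valence).
  C: 9 × 12.011 = 108.099
  Cl: 1 × 35.450 = 35.450
  H: 8 × 1.008 = 8.064
  N: 1 × 14.007 = 14.007
  O: 4 × 15.999 = 63.996
  S: 1 × 32.060 = 32.060
Sum: 9×12.011 + 1×35.450 + 8×1.008 + 1×14.007 + 4×15.999 + 1×32.060 = 261.676 → 261.68 g/mol.

261.68 g/mol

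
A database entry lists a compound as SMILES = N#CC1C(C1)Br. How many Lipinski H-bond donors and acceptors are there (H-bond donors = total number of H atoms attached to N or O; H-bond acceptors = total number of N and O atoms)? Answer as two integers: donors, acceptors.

Donors: find every N or O and count the H atoms it carries.
  atom 1 (N): bond orders sum to 3 → 0 H
Lipinski HBD = 0.
Acceptors: N atoms = 1, O atoms = 0 → HBA = 1.

0, 1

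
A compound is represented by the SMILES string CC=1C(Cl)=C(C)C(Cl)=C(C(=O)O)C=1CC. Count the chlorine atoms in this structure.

Scan the SMILES for Cl atoms (remember two-letter symbols like Cl and Br are single atoms).
Chlorine count: 2.

2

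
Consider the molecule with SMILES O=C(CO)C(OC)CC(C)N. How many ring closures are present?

0

In SMILES, each pair of matching ring-closure digits denotes one ring-closing bond; the number of such bonds equals the number of independent rings.
Ring-closure bonds here: 0.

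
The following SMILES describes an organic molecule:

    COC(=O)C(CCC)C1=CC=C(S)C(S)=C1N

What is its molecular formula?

C12H17NO2S2

Walk through each heavy atom and fill implicit hydrogens from standard valence (C 4, N 3, O 2, S 2, halogen 1):
  atom 1: C, bond orders sum to 1 (valence 4) → 3 H
  atom 2: O, bond orders sum to 2 (valence 2) → 0 H
  atom 3: C, bond orders sum to 4 (valence 4) → 0 H
  atom 4: O, bond orders sum to 2 (valence 2) → 0 H
  atom 5: C, bond orders sum to 3 (valence 4) → 1 H
  atom 6: C, bond orders sum to 2 (valence 4) → 2 H
  atom 7: C, bond orders sum to 2 (valence 4) → 2 H
  atom 8: C, bond orders sum to 1 (valence 4) → 3 H
  atom 9: C, bond orders sum to 4 (valence 4) → 0 H
  atom 10: C, bond orders sum to 3 (valence 4) → 1 H
  atom 11: C, bond orders sum to 3 (valence 4) → 1 H
  atom 12: C, bond orders sum to 4 (valence 4) → 0 H
  atom 13: S, bond orders sum to 1 (valence 2) → 1 H
  atom 14: C, bond orders sum to 4 (valence 4) → 0 H
  atom 15: S, bond orders sum to 1 (valence 2) → 1 H
  atom 16: C, bond orders sum to 4 (valence 4) → 0 H
  atom 17: N, bond orders sum to 1 (valence 3) → 2 H
Totals → C:12, H:17, N:1, O:2, S:2.
In Hill order: C12H17NO2S2.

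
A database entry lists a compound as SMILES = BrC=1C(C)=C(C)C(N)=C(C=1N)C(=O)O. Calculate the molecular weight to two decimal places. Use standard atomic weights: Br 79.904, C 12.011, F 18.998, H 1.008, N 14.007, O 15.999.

First, the molecular formula is C9H11BrN2O2 (counting implicit H from valence).
  Br: 1 × 79.904 = 79.904
  C: 9 × 12.011 = 108.099
  H: 11 × 1.008 = 11.088
  N: 2 × 14.007 = 28.014
  O: 2 × 15.999 = 31.998
Sum: 1×79.904 + 9×12.011 + 11×1.008 + 2×14.007 + 2×15.999 = 259.103 → 259.10 g/mol.

259.10 g/mol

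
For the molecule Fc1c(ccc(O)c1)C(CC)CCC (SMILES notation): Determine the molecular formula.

Walk through each heavy atom and fill implicit hydrogens from standard valence (C 4, N 3, O 2, S 2, halogen 1); for lowercase aromatic atoms, an aromatic c carries 1 H when it has two neighbours and 0 H with three, and aromatic n carries 0 H:
  atom 1: F (halogen, monovalent) → 0 H
  atom 2: aromatic c, 3 neighbours → 0 H
  atom 3: aromatic c, 3 neighbours → 0 H
  atom 4: aromatic c, 2 neighbours → 1 H
  atom 5: aromatic c, 2 neighbours → 1 H
  atom 6: aromatic c, 3 neighbours → 0 H
  atom 7: O, bond orders sum to 1 (valence 2) → 1 H
  atom 8: aromatic c, 2 neighbours → 1 H
  atom 9: C, bond orders sum to 3 (valence 4) → 1 H
  atom 10: C, bond orders sum to 2 (valence 4) → 2 H
  atom 11: C, bond orders sum to 1 (valence 4) → 3 H
  atom 12: C, bond orders sum to 2 (valence 4) → 2 H
  atom 13: C, bond orders sum to 2 (valence 4) → 2 H
  atom 14: C, bond orders sum to 1 (valence 4) → 3 H
Totals → C:12, H:17, F:1, O:1.
In Hill order: C12H17FO.

C12H17FO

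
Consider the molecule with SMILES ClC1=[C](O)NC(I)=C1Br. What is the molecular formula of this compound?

Walk through each heavy atom and fill implicit hydrogens from standard valence (C 4, N 3, O 2, S 2, halogen 1):
  atom 1: Cl (halogen, monovalent) → 0 H
  atom 2: C, bond orders sum to 4 (valence 4) → 0 H
  atom 3: C with explicit H count 0
  atom 4: O, bond orders sum to 1 (valence 2) → 1 H
  atom 5: N, bond orders sum to 2 (valence 3) → 1 H
  atom 6: C, bond orders sum to 4 (valence 4) → 0 H
  atom 7: I (halogen, monovalent) → 0 H
  atom 8: C, bond orders sum to 4 (valence 4) → 0 H
  atom 9: Br (halogen, monovalent) → 0 H
Totals → C:4, H:2, Br:1, Cl:1, I:1, N:1, O:1.
In Hill order: C4H2BrClINO.

C4H2BrClINO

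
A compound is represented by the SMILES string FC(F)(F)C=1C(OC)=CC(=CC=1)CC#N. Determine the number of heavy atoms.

Every atom symbol written in the SMILES (organic subset) is one heavy atom; implicit H are not written.
Heavy atoms by element → C:10, F:3, N:1, O:1.
Total: 15.

15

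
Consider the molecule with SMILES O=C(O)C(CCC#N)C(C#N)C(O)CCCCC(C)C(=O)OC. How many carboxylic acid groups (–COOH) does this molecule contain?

The carboxylic acid motif appears at heavy-atom position 2 in the SMILES.
Other groups present: 1 ester, 1 hydroxyl, 2 nitrile.
Carboxylic acid count: 1.

1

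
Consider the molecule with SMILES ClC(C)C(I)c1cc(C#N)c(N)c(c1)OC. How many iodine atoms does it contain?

Scan the SMILES for I atoms (remember two-letter symbols like Cl and Br are single atoms).
Iodine count: 1.

1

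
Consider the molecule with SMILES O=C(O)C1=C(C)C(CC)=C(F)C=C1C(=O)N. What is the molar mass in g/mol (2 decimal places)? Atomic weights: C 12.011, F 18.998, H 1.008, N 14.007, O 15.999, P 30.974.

First, the molecular formula is C11H12FNO3 (counting implicit H from valence).
  C: 11 × 12.011 = 132.121
  F: 1 × 18.998 = 18.998
  H: 12 × 1.008 = 12.096
  N: 1 × 14.007 = 14.007
  O: 3 × 15.999 = 47.997
Sum: 11×12.011 + 1×18.998 + 12×1.008 + 1×14.007 + 3×15.999 = 225.219 → 225.22 g/mol.

225.22 g/mol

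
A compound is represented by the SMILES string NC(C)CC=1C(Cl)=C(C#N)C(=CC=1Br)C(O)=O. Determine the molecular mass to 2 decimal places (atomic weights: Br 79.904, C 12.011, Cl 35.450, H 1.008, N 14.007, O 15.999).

First, the molecular formula is C11H10BrClN2O2 (counting implicit H from valence).
  Br: 1 × 79.904 = 79.904
  C: 11 × 12.011 = 132.121
  Cl: 1 × 35.450 = 35.450
  H: 10 × 1.008 = 10.080
  N: 2 × 14.007 = 28.014
  O: 2 × 15.999 = 31.998
Sum: 1×79.904 + 11×12.011 + 1×35.450 + 10×1.008 + 2×14.007 + 2×15.999 = 317.567 → 317.57 g/mol.

317.57 g/mol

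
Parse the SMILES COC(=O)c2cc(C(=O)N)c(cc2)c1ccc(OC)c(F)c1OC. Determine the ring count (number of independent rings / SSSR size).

In SMILES, each pair of matching ring-closure digits denotes one ring-closing bond; the number of such bonds equals the number of independent rings.
Ring-closure bonds here: 2.

2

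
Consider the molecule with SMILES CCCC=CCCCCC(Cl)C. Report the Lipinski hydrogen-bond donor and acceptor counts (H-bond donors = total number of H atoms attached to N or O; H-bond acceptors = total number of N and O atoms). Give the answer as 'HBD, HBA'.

Donors: find every N or O and count the H atoms it carries.
  (no N or O atoms present)
Lipinski HBD = 0.
Acceptors: N atoms = 0, O atoms = 0 → HBA = 0.

0, 0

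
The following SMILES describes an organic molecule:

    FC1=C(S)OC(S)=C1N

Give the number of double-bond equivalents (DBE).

3

Degree of unsaturation = (number of rings) + (number of π bonds).
Ring closures in the SMILES: 1.
π bonds: 2 double bonds (each 1 DoU) → 2 DoU from unsaturation.
Total DoU = 1 + 2 = 3.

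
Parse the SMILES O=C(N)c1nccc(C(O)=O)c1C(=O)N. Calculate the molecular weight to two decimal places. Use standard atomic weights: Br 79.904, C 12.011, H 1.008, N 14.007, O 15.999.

First, the molecular formula is C8H7N3O4 (counting implicit H from valence).
  C: 8 × 12.011 = 96.088
  H: 7 × 1.008 = 7.056
  N: 3 × 14.007 = 42.021
  O: 4 × 15.999 = 63.996
Sum: 8×12.011 + 7×1.008 + 3×14.007 + 4×15.999 = 209.161 → 209.16 g/mol.

209.16 g/mol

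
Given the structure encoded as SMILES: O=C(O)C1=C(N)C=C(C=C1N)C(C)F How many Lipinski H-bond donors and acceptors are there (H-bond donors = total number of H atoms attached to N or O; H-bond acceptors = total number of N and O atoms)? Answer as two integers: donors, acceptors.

Donors: find every N or O and count the H atoms it carries.
  atom 1 (O): bond orders sum to 2 → 0 H
  atom 3 (O): bond orders sum to 1 → 1 H
  atom 6 (N): bond orders sum to 1 → 2 H
  atom 11 (N): bond orders sum to 1 → 2 H
Lipinski HBD = 5.
Acceptors: N atoms = 2, O atoms = 2 → HBA = 4.

5, 4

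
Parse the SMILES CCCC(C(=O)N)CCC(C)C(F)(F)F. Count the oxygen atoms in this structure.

1

Scan the SMILES for O atoms (remember two-letter symbols like Cl and Br are single atoms).
Oxygen count: 1.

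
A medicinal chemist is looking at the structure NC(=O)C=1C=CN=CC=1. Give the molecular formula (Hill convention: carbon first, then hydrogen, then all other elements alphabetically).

Walk through each heavy atom and fill implicit hydrogens from standard valence (C 4, N 3, O 2, S 2, halogen 1):
  atom 1: N, bond orders sum to 1 (valence 3) → 2 H
  atom 2: C, bond orders sum to 4 (valence 4) → 0 H
  atom 3: O, bond orders sum to 2 (valence 2) → 0 H
  atom 4: C, bond orders sum to 4 (valence 4) → 0 H
  atom 5: C, bond orders sum to 3 (valence 4) → 1 H
  atom 6: C, bond orders sum to 3 (valence 4) → 1 H
  atom 7: N, bond orders sum to 3 (valence 3) → 0 H
  atom 8: C, bond orders sum to 3 (valence 4) → 1 H
  atom 9: C, bond orders sum to 3 (valence 4) → 1 H
Totals → C:6, H:6, N:2, O:1.
In Hill order: C6H6N2O.

C6H6N2O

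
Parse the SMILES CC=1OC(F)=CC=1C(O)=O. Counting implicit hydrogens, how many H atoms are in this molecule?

5

Walk through each heavy atom and fill implicit hydrogens from standard valence (C 4, N 3, O 2, S 2, halogen 1):
  atom 1: C, bond orders sum to 1 (valence 4) → 3 H
  atom 2: C, bond orders sum to 4 (valence 4) → 0 H
  atom 3: O, bond orders sum to 2 (valence 2) → 0 H
  atom 4: C, bond orders sum to 4 (valence 4) → 0 H
  atom 5: F (halogen, monovalent) → 0 H
  atom 6: C, bond orders sum to 3 (valence 4) → 1 H
  atom 7: C, bond orders sum to 4 (valence 4) → 0 H
  atom 8: C, bond orders sum to 4 (valence 4) → 0 H
  atom 9: O, bond orders sum to 1 (valence 2) → 1 H
  atom 10: O, bond orders sum to 2 (valence 2) → 0 H
Total hydrogens: 5.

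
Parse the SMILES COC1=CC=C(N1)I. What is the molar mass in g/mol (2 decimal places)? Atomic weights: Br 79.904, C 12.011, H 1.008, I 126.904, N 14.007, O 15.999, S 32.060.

223.01 g/mol

First, the molecular formula is C5H6INO (counting implicit H from valence).
  C: 5 × 12.011 = 60.055
  H: 6 × 1.008 = 6.048
  I: 1 × 126.904 = 126.904
  N: 1 × 14.007 = 14.007
  O: 1 × 15.999 = 15.999
Sum: 5×12.011 + 6×1.008 + 1×126.904 + 1×14.007 + 1×15.999 = 223.013 → 223.01 g/mol.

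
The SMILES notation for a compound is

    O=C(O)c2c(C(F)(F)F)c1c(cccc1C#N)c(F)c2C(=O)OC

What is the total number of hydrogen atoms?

Walk through each heavy atom and fill implicit hydrogens from standard valence (C 4, N 3, O 2, S 2, halogen 1); for lowercase aromatic atoms, an aromatic c carries 1 H when it has two neighbours and 0 H with three, and aromatic n carries 0 H:
  atom 1: O, bond orders sum to 2 (valence 2) → 0 H
  atom 2: C, bond orders sum to 4 (valence 4) → 0 H
  atom 3: O, bond orders sum to 1 (valence 2) → 1 H
  atom 4: aromatic c, 3 neighbours → 0 H
  atom 5: aromatic c, 3 neighbours → 0 H
  atom 6: C, bond orders sum to 4 (valence 4) → 0 H
  atom 7: F (halogen, monovalent) → 0 H
  atom 8: F (halogen, monovalent) → 0 H
  atom 9: F (halogen, monovalent) → 0 H
  atom 10: aromatic c, 3 neighbours → 0 H
  atom 11: aromatic c, 3 neighbours → 0 H
  atom 12: aromatic c, 2 neighbours → 1 H
  atom 13: aromatic c, 2 neighbours → 1 H
  atom 14: aromatic c, 2 neighbours → 1 H
  atom 15: aromatic c, 3 neighbours → 0 H
  atom 16: C, bond orders sum to 4 (valence 4) → 0 H
  atom 17: N, bond orders sum to 3 (valence 3) → 0 H
  atom 18: aromatic c, 3 neighbours → 0 H
  atom 19: F (halogen, monovalent) → 0 H
  atom 20: aromatic c, 3 neighbours → 0 H
  atom 21: C, bond orders sum to 4 (valence 4) → 0 H
  atom 22: O, bond orders sum to 2 (valence 2) → 0 H
  atom 23: O, bond orders sum to 2 (valence 2) → 0 H
  atom 24: C, bond orders sum to 1 (valence 4) → 3 H
Total hydrogens: 7.

7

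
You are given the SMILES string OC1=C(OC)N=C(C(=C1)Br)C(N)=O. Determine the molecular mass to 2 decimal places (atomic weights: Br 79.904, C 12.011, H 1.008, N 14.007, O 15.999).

247.05 g/mol

First, the molecular formula is C7H7BrN2O3 (counting implicit H from valence).
  Br: 1 × 79.904 = 79.904
  C: 7 × 12.011 = 84.077
  H: 7 × 1.008 = 7.056
  N: 2 × 14.007 = 28.014
  O: 3 × 15.999 = 47.997
Sum: 1×79.904 + 7×12.011 + 7×1.008 + 2×14.007 + 3×15.999 = 247.048 → 247.05 g/mol.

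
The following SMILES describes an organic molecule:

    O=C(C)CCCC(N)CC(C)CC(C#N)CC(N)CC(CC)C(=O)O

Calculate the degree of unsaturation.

Degree of unsaturation = (number of rings) + (number of π bonds).
Ring closures in the SMILES: 0.
π bonds: 2 double bonds (each 1 DoU), 1 triple bond (each 2 DoU) → 4 DoU from unsaturation.
Total DoU = 0 + 4 = 4.

4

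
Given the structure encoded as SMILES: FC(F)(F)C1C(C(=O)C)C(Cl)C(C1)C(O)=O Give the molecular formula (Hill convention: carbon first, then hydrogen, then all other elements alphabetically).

C9H10ClF3O3

Walk through each heavy atom and fill implicit hydrogens from standard valence (C 4, N 3, O 2, S 2, halogen 1):
  atom 1: F (halogen, monovalent) → 0 H
  atom 2: C, bond orders sum to 4 (valence 4) → 0 H
  atom 3: F (halogen, monovalent) → 0 H
  atom 4: F (halogen, monovalent) → 0 H
  atom 5: C, bond orders sum to 3 (valence 4) → 1 H
  atom 6: C, bond orders sum to 3 (valence 4) → 1 H
  atom 7: C, bond orders sum to 4 (valence 4) → 0 H
  atom 8: O, bond orders sum to 2 (valence 2) → 0 H
  atom 9: C, bond orders sum to 1 (valence 4) → 3 H
  atom 10: C, bond orders sum to 3 (valence 4) → 1 H
  atom 11: Cl (halogen, monovalent) → 0 H
  atom 12: C, bond orders sum to 3 (valence 4) → 1 H
  atom 13: C, bond orders sum to 2 (valence 4) → 2 H
  atom 14: C, bond orders sum to 4 (valence 4) → 0 H
  atom 15: O, bond orders sum to 1 (valence 2) → 1 H
  atom 16: O, bond orders sum to 2 (valence 2) → 0 H
Totals → C:9, H:10, Cl:1, F:3, O:3.
In Hill order: C9H10ClF3O3.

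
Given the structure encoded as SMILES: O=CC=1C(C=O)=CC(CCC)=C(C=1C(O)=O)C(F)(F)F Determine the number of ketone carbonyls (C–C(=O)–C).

0

Scan the SMILES for the ketone motif — none present.
Groups that are present: 2 aldehyde, 1 carboxylic acid.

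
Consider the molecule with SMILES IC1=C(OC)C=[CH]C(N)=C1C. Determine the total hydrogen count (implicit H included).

10

Walk through each heavy atom and fill implicit hydrogens from standard valence (C 4, N 3, O 2, S 2, halogen 1):
  atom 1: I (halogen, monovalent) → 0 H
  atom 2: C, bond orders sum to 4 (valence 4) → 0 H
  atom 3: C, bond orders sum to 4 (valence 4) → 0 H
  atom 4: O, bond orders sum to 2 (valence 2) → 0 H
  atom 5: C, bond orders sum to 1 (valence 4) → 3 H
  atom 6: C, bond orders sum to 3 (valence 4) → 1 H
  atom 7: C with explicit H count 1
  atom 8: C, bond orders sum to 4 (valence 4) → 0 H
  atom 9: N, bond orders sum to 1 (valence 3) → 2 H
  atom 10: C, bond orders sum to 4 (valence 4) → 0 H
  atom 11: C, bond orders sum to 1 (valence 4) → 3 H
Total hydrogens: 10.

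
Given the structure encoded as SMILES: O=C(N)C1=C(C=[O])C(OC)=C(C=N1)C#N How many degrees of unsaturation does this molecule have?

8

Degree of unsaturation = (number of rings) + (number of π bonds).
Ring closures in the SMILES: 1.
π bonds: 5 double bonds (each 1 DoU), 1 triple bond (each 2 DoU) → 7 DoU from unsaturation.
Total DoU = 1 + 7 = 8.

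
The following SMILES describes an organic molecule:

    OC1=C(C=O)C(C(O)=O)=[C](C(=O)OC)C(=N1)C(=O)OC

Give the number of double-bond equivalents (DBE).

8

Molecular formula: C11H9NO8.
DoU = (2C + 2 + N − H − X) / 2, where X is the halogen count and O/S are ignored.
    = (2·11 + 2 + 1 − 9 − 0) / 2 = 16 / 2 = 8.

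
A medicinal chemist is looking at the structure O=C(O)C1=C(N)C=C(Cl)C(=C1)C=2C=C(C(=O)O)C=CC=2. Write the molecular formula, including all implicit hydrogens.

C14H10ClNO4

Walk through each heavy atom and fill implicit hydrogens from standard valence (C 4, N 3, O 2, S 2, halogen 1):
  atom 1: O, bond orders sum to 2 (valence 2) → 0 H
  atom 2: C, bond orders sum to 4 (valence 4) → 0 H
  atom 3: O, bond orders sum to 1 (valence 2) → 1 H
  atom 4: C, bond orders sum to 4 (valence 4) → 0 H
  atom 5: C, bond orders sum to 4 (valence 4) → 0 H
  atom 6: N, bond orders sum to 1 (valence 3) → 2 H
  atom 7: C, bond orders sum to 3 (valence 4) → 1 H
  atom 8: C, bond orders sum to 4 (valence 4) → 0 H
  atom 9: Cl (halogen, monovalent) → 0 H
  atom 10: C, bond orders sum to 4 (valence 4) → 0 H
  atom 11: C, bond orders sum to 3 (valence 4) → 1 H
  atom 12: C, bond orders sum to 4 (valence 4) → 0 H
  atom 13: C, bond orders sum to 3 (valence 4) → 1 H
  atom 14: C, bond orders sum to 4 (valence 4) → 0 H
  atom 15: C, bond orders sum to 4 (valence 4) → 0 H
  atom 16: O, bond orders sum to 2 (valence 2) → 0 H
  atom 17: O, bond orders sum to 1 (valence 2) → 1 H
  atom 18: C, bond orders sum to 3 (valence 4) → 1 H
  atom 19: C, bond orders sum to 3 (valence 4) → 1 H
  atom 20: C, bond orders sum to 3 (valence 4) → 1 H
Totals → C:14, H:10, Cl:1, N:1, O:4.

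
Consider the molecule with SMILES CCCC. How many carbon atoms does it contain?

4

Count every carbon token in the SMILES (each C, including those in ring-closure positions and inside branches).
Carbon count: 4.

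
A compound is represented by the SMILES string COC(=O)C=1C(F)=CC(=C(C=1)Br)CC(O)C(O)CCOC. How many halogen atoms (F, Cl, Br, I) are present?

Halogen atoms appear at heavy-atom positions 7, 12 (1×Br, 1×F).
Other groups present: 1 ester, 1 ether, 2 hydroxyl.
Halogen count: 2.

2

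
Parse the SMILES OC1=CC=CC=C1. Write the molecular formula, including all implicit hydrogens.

Walk through each heavy atom and fill implicit hydrogens from standard valence (C 4, N 3, O 2, S 2, halogen 1):
  atom 1: O, bond orders sum to 1 (valence 2) → 1 H
  atom 2: C, bond orders sum to 4 (valence 4) → 0 H
  atom 3: C, bond orders sum to 3 (valence 4) → 1 H
  atom 4: C, bond orders sum to 3 (valence 4) → 1 H
  atom 5: C, bond orders sum to 3 (valence 4) → 1 H
  atom 6: C, bond orders sum to 3 (valence 4) → 1 H
  atom 7: C, bond orders sum to 3 (valence 4) → 1 H
Totals → C:6, H:6, O:1.

C6H6O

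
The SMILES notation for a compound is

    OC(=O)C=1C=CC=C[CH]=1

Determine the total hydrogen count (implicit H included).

6

Walk through each heavy atom and fill implicit hydrogens from standard valence (C 4, N 3, O 2, S 2, halogen 1):
  atom 1: O, bond orders sum to 1 (valence 2) → 1 H
  atom 2: C, bond orders sum to 4 (valence 4) → 0 H
  atom 3: O, bond orders sum to 2 (valence 2) → 0 H
  atom 4: C, bond orders sum to 4 (valence 4) → 0 H
  atom 5: C, bond orders sum to 3 (valence 4) → 1 H
  atom 6: C, bond orders sum to 3 (valence 4) → 1 H
  atom 7: C, bond orders sum to 3 (valence 4) → 1 H
  atom 8: C, bond orders sum to 3 (valence 4) → 1 H
  atom 9: C with explicit H count 1
Total hydrogens: 6.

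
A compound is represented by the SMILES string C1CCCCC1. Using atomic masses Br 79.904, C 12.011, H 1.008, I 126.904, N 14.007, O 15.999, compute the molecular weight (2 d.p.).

First, the molecular formula is C6H12 (counting implicit H from valence).
  C: 6 × 12.011 = 72.066
  H: 12 × 1.008 = 12.096
Sum: 6×12.011 + 12×1.008 = 84.162 → 84.16 g/mol.

84.16 g/mol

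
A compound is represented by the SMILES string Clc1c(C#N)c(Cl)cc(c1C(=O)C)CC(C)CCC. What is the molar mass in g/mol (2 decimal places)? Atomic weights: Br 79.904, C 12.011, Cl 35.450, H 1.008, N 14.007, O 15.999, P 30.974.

298.21 g/mol

First, the molecular formula is C15H17Cl2NO (counting implicit H from valence).
  C: 15 × 12.011 = 180.165
  Cl: 2 × 35.450 = 70.900
  H: 17 × 1.008 = 17.136
  N: 1 × 14.007 = 14.007
  O: 1 × 15.999 = 15.999
Sum: 15×12.011 + 2×35.450 + 17×1.008 + 1×14.007 + 1×15.999 = 298.207 → 298.21 g/mol.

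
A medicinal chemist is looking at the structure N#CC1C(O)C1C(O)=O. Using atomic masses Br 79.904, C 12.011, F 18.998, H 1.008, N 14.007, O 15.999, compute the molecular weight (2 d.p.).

127.10 g/mol

First, the molecular formula is C5H5NO3 (counting implicit H from valence).
  C: 5 × 12.011 = 60.055
  H: 5 × 1.008 = 5.040
  N: 1 × 14.007 = 14.007
  O: 3 × 15.999 = 47.997
Sum: 5×12.011 + 5×1.008 + 1×14.007 + 3×15.999 = 127.099 → 127.10 g/mol.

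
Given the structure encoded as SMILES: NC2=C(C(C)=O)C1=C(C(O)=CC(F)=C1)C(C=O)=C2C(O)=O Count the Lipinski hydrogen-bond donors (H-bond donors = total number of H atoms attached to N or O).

Donors: find every N or O and count the H atoms it carries.
  atom 1 (N): bond orders sum to 1 → 2 H
  atom 6 (O): bond orders sum to 2 → 0 H
  atom 10 (O): bond orders sum to 1 → 1 H
  atom 17 (O): bond orders sum to 2 → 0 H
  atom 20 (O): bond orders sum to 1 → 1 H
  atom 21 (O): bond orders sum to 2 → 0 H
Lipinski HBD = 4.

4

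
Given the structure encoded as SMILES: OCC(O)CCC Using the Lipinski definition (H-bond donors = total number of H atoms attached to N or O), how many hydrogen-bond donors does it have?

Donors: find every N or O and count the H atoms it carries.
  atom 1 (O): bond orders sum to 1 → 1 H
  atom 4 (O): bond orders sum to 1 → 1 H
Lipinski HBD = 2.

2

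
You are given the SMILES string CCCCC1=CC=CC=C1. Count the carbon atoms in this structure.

10

Count every carbon token in the SMILES (each C, including those in ring-closure positions and inside branches).
Carbon count: 10.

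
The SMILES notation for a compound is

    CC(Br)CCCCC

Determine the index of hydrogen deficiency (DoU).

Degree of unsaturation = (number of rings) + (number of π bonds).
Ring closures in the SMILES: 0.
π bonds: none → 0 DoU from unsaturation.
Total DoU = 0 + 0 = 0.

0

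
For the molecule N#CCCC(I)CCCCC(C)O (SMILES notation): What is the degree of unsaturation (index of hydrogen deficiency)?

Molecular formula: C10H18INO.
DoU = (2C + 2 + N − H − X) / 2, where X is the halogen count and O/S are ignored.
    = (2·10 + 2 + 1 − 18 − 1) / 2 = 4 / 2 = 2.

2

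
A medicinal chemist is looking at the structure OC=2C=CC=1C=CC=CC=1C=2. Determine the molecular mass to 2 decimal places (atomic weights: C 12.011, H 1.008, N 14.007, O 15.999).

First, the molecular formula is C10H8O (counting implicit H from valence).
  C: 10 × 12.011 = 120.110
  H: 8 × 1.008 = 8.064
  O: 1 × 15.999 = 15.999
Sum: 10×12.011 + 8×1.008 + 1×15.999 = 144.173 → 144.17 g/mol.

144.17 g/mol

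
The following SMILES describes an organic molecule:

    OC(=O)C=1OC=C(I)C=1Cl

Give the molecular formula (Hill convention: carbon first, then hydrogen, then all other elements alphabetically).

C5H2ClIO3

Walk through each heavy atom and fill implicit hydrogens from standard valence (C 4, N 3, O 2, S 2, halogen 1):
  atom 1: O, bond orders sum to 1 (valence 2) → 1 H
  atom 2: C, bond orders sum to 4 (valence 4) → 0 H
  atom 3: O, bond orders sum to 2 (valence 2) → 0 H
  atom 4: C, bond orders sum to 4 (valence 4) → 0 H
  atom 5: O, bond orders sum to 2 (valence 2) → 0 H
  atom 6: C, bond orders sum to 3 (valence 4) → 1 H
  atom 7: C, bond orders sum to 4 (valence 4) → 0 H
  atom 8: I (halogen, monovalent) → 0 H
  atom 9: C, bond orders sum to 4 (valence 4) → 0 H
  atom 10: Cl (halogen, monovalent) → 0 H
Totals → C:5, H:2, Cl:1, I:1, O:3.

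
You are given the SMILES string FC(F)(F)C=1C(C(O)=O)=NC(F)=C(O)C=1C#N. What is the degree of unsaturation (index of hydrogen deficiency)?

Degree of unsaturation = (number of rings) + (number of π bonds).
Ring closures in the SMILES: 1.
π bonds: 4 double bonds (each 1 DoU), 1 triple bond (each 2 DoU) → 6 DoU from unsaturation.
Total DoU = 1 + 6 = 7.

7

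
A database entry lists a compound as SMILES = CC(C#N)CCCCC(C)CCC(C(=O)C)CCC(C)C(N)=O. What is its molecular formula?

Walk through each heavy atom and fill implicit hydrogens from standard valence (C 4, N 3, O 2, S 2, halogen 1):
  atom 1: C, bond orders sum to 1 (valence 4) → 3 H
  atom 2: C, bond orders sum to 3 (valence 4) → 1 H
  atom 3: C, bond orders sum to 4 (valence 4) → 0 H
  atom 4: N, bond orders sum to 3 (valence 3) → 0 H
  atom 5: C, bond orders sum to 2 (valence 4) → 2 H
  atom 6: C, bond orders sum to 2 (valence 4) → 2 H
  atom 7: C, bond orders sum to 2 (valence 4) → 2 H
  atom 8: C, bond orders sum to 2 (valence 4) → 2 H
  atom 9: C, bond orders sum to 3 (valence 4) → 1 H
  atom 10: C, bond orders sum to 1 (valence 4) → 3 H
  atom 11: C, bond orders sum to 2 (valence 4) → 2 H
  atom 12: C, bond orders sum to 2 (valence 4) → 2 H
  atom 13: C, bond orders sum to 3 (valence 4) → 1 H
  atom 14: C, bond orders sum to 4 (valence 4) → 0 H
  atom 15: O, bond orders sum to 2 (valence 2) → 0 H
  atom 16: C, bond orders sum to 1 (valence 4) → 3 H
  atom 17: C, bond orders sum to 2 (valence 4) → 2 H
  atom 18: C, bond orders sum to 2 (valence 4) → 2 H
  atom 19: C, bond orders sum to 3 (valence 4) → 1 H
  atom 20: C, bond orders sum to 1 (valence 4) → 3 H
  atom 21: C, bond orders sum to 4 (valence 4) → 0 H
  atom 22: N, bond orders sum to 1 (valence 3) → 2 H
  atom 23: O, bond orders sum to 2 (valence 2) → 0 H
Totals → C:19, H:34, N:2, O:2.

C19H34N2O2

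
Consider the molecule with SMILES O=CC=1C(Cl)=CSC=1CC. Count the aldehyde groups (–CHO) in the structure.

1

The aldehyde motif appears at heavy-atom position 2 in the SMILES.
Aldehyde count: 1.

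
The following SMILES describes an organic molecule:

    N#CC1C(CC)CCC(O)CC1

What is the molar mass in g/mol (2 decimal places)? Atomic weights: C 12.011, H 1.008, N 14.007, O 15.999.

167.25 g/mol

First, the molecular formula is C10H17NO (counting implicit H from valence).
  C: 10 × 12.011 = 120.110
  H: 17 × 1.008 = 17.136
  N: 1 × 14.007 = 14.007
  O: 1 × 15.999 = 15.999
Sum: 10×12.011 + 17×1.008 + 1×14.007 + 1×15.999 = 167.252 → 167.25 g/mol.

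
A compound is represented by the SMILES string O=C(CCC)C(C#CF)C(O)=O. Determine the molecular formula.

Walk through each heavy atom and fill implicit hydrogens from standard valence (C 4, N 3, O 2, S 2, halogen 1):
  atom 1: O, bond orders sum to 2 (valence 2) → 0 H
  atom 2: C, bond orders sum to 4 (valence 4) → 0 H
  atom 3: C, bond orders sum to 2 (valence 4) → 2 H
  atom 4: C, bond orders sum to 2 (valence 4) → 2 H
  atom 5: C, bond orders sum to 1 (valence 4) → 3 H
  atom 6: C, bond orders sum to 3 (valence 4) → 1 H
  atom 7: C, bond orders sum to 4 (valence 4) → 0 H
  atom 8: C, bond orders sum to 4 (valence 4) → 0 H
  atom 9: F (halogen, monovalent) → 0 H
  atom 10: C, bond orders sum to 4 (valence 4) → 0 H
  atom 11: O, bond orders sum to 1 (valence 2) → 1 H
  atom 12: O, bond orders sum to 2 (valence 2) → 0 H
Totals → C:8, H:9, F:1, O:3.

C8H9FO3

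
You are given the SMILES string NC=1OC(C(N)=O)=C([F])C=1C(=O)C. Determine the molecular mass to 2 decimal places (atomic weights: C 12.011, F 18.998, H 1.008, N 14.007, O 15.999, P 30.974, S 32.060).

First, the molecular formula is C7H7FN2O3 (counting implicit H from valence).
  C: 7 × 12.011 = 84.077
  F: 1 × 18.998 = 18.998
  H: 7 × 1.008 = 7.056
  N: 2 × 14.007 = 28.014
  O: 3 × 15.999 = 47.997
Sum: 7×12.011 + 1×18.998 + 7×1.008 + 2×14.007 + 3×15.999 = 186.142 → 186.14 g/mol.

186.14 g/mol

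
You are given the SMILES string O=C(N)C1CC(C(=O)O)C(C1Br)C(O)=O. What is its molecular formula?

Walk through each heavy atom and fill implicit hydrogens from standard valence (C 4, N 3, O 2, S 2, halogen 1):
  atom 1: O, bond orders sum to 2 (valence 2) → 0 H
  atom 2: C, bond orders sum to 4 (valence 4) → 0 H
  atom 3: N, bond orders sum to 1 (valence 3) → 2 H
  atom 4: C, bond orders sum to 3 (valence 4) → 1 H
  atom 5: C, bond orders sum to 2 (valence 4) → 2 H
  atom 6: C, bond orders sum to 3 (valence 4) → 1 H
  atom 7: C, bond orders sum to 4 (valence 4) → 0 H
  atom 8: O, bond orders sum to 2 (valence 2) → 0 H
  atom 9: O, bond orders sum to 1 (valence 2) → 1 H
  atom 10: C, bond orders sum to 3 (valence 4) → 1 H
  atom 11: C, bond orders sum to 3 (valence 4) → 1 H
  atom 12: Br (halogen, monovalent) → 0 H
  atom 13: C, bond orders sum to 4 (valence 4) → 0 H
  atom 14: O, bond orders sum to 1 (valence 2) → 1 H
  atom 15: O, bond orders sum to 2 (valence 2) → 0 H
Totals → C:8, H:10, Br:1, N:1, O:5.

C8H10BrNO5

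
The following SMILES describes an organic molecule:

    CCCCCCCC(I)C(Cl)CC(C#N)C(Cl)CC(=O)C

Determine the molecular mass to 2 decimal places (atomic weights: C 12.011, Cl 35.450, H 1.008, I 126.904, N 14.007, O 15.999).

First, the molecular formula is C16H26Cl2INO (counting implicit H from valence).
  C: 16 × 12.011 = 192.176
  Cl: 2 × 35.450 = 70.900
  H: 26 × 1.008 = 26.208
  I: 1 × 126.904 = 126.904
  N: 1 × 14.007 = 14.007
  O: 1 × 15.999 = 15.999
Sum: 16×12.011 + 2×35.450 + 26×1.008 + 1×126.904 + 1×14.007 + 1×15.999 = 446.194 → 446.19 g/mol.

446.19 g/mol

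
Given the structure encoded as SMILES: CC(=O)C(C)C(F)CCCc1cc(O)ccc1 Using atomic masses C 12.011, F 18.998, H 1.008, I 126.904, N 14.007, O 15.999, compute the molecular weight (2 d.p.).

First, the molecular formula is C14H19FO2 (counting implicit H from valence).
  C: 14 × 12.011 = 168.154
  F: 1 × 18.998 = 18.998
  H: 19 × 1.008 = 19.152
  O: 2 × 15.999 = 31.998
Sum: 14×12.011 + 1×18.998 + 19×1.008 + 2×15.999 = 238.302 → 238.30 g/mol.

238.30 g/mol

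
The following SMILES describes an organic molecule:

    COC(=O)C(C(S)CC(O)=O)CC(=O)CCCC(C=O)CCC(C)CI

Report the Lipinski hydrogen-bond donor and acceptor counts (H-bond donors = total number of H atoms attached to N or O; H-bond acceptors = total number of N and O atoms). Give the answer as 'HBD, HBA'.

1, 6

Donors: find every N or O and count the H atoms it carries.
  atom 2 (O): bond orders sum to 2 → 0 H
  atom 4 (O): bond orders sum to 2 → 0 H
  atom 10 (O): bond orders sum to 1 → 1 H
  atom 11 (O): bond orders sum to 2 → 0 H
  atom 14 (O): bond orders sum to 2 → 0 H
  atom 20 (O): bond orders sum to 2 → 0 H
Lipinski HBD = 1.
Acceptors: N atoms = 0, O atoms = 6 → HBA = 6.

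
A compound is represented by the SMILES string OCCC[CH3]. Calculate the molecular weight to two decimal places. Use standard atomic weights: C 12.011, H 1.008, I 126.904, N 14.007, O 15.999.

74.12 g/mol

First, the molecular formula is C4H10O (counting implicit H from valence).
  C: 4 × 12.011 = 48.044
  H: 10 × 1.008 = 10.080
  O: 1 × 15.999 = 15.999
Sum: 4×12.011 + 10×1.008 + 1×15.999 = 74.123 → 74.12 g/mol.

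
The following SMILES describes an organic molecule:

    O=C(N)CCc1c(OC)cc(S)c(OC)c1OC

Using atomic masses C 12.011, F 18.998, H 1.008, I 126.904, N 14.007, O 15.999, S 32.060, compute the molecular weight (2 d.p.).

271.33 g/mol

First, the molecular formula is C12H17NO4S (counting implicit H from valence).
  C: 12 × 12.011 = 144.132
  H: 17 × 1.008 = 17.136
  N: 1 × 14.007 = 14.007
  O: 4 × 15.999 = 63.996
  S: 1 × 32.060 = 32.060
Sum: 12×12.011 + 17×1.008 + 1×14.007 + 4×15.999 + 1×32.060 = 271.331 → 271.33 g/mol.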